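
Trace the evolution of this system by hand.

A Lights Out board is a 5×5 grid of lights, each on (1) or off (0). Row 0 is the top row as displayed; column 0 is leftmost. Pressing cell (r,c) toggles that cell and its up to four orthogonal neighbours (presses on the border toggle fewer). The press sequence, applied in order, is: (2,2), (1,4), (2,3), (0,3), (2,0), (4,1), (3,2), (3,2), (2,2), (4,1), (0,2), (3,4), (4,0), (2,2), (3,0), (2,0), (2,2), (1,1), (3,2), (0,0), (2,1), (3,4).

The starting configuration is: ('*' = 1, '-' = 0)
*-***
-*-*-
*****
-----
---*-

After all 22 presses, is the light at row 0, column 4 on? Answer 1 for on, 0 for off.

1

[0] *-***
-*-*-
*****
-----
---*-
[1] *-***
-***-
*---*
--*--
---*-
[2] *-**-
-**-*
*----
--*--
---*-
[3] *-**-
-****
*-***
--**-
---*-
[4] *---*
-**-*
*-***
--**-
---*-
[5] *---*
***-*
-****
*-**-
---*-
[6] *---*
***-*
-****
****-
****-
[7] *---*
***-*
-*-**
*----
**-*-
[8] *---*
***-*
-****
****-
****-
[9] *---*
**--*
----*
**-*-
****-
[10] *---*
**--*
----*
*--*-
---*-
[11] *****
***-*
----*
*--*-
---*-
[12] *****
***-*
-----
*---*
---**
[13] *****
***-*
-----
----*
**-**
[14] *****
**--*
-***-
--*-*
**-**
[15] *****
**--*
****-
***-*
-*-**
[16] *****
-*--*
--**-
-**-*
-*-**
[17] *****
-**-*
-*---
-*--*
-*-**
[18] *-***
*---*
-----
-*--*
-*-**
[19] *-***
*---*
--*--
--***
-****
[20] -****
----*
--*--
--***
-****
[21] -****
-*--*
**---
-****
-****
[22] -****
-*--*
**--*
-**--
-***-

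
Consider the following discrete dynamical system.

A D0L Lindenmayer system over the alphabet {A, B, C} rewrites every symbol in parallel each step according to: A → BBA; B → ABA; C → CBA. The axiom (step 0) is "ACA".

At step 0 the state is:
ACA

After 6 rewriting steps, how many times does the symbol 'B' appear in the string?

t=0: ACA
t=1: BBACBABBA
t=2: ABAABABBACBAABABBAABAABABBA
t=3: BBAABABBABBAABABBAABAABABBACBAABABBABBAABABBAABAABABBABBAABABBABBAABABBAABAABABBA
t=4: ABAABABBABBAABABBAABAABABBAABAABABBABBAABABBAABAABABBABBAA…ABBAABAABABBABBAABABBAABAABABBABBAABABBABBAABABBAABAABABBA  (len 243)
t=5: BBAABABBABBAABABBAABAABABBAABAABABBABBAABABBAABAABABBABBAA…ABBAABAABABBABBAABABBAABAABABBABBAABABBABBAABABBAABAABABBA  (len 729)
t=6: ABAABABBABBAABABBAABAABABBAABAABABBABBAABABBAABAABABBABBAA…ABBAABAABABBABBAABABBAABAABABBABBAABABBABBAABABBAABAABABBA  (len 2187)

1092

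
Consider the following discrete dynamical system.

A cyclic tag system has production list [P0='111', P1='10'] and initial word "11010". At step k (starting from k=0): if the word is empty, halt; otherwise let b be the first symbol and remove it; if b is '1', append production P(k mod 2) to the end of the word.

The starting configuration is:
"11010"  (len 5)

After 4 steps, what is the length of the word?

8

0) "11010"  (len 5)
1) "1010111"  (len 7)
2) "01011110"  (len 8)
3) "1011110"  (len 7)
4) "01111010"  (len 8)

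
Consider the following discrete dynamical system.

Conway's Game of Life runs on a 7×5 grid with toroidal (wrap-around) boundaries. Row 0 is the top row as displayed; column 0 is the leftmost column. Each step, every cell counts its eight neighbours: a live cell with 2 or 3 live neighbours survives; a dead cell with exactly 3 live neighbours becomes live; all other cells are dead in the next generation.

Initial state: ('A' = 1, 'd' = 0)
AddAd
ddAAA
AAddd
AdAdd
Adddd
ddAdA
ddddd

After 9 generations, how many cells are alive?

2

t=0: AddAd
ddAAA
AAddd
AdAdd
Adddd
ddAdA
ddddd
t=1: ddAAd
ddAAd
Adddd
AdddA
AddAA
ddddd
dddAA
t=2: ddddd
dAAAA
AAdAd
dAdAd
AddAd
Adddd
ddAAA
t=3: AAddd
dAdAA
ddddd
dAdAd
AAAdd
AAAdd
dddAA
t=4: dAddd
dAAdA
AddAA
AAddd
dddAA
ddddd
dddAA
t=5: dAddA
dAAdA
dddAd
dAAdd
AdddA
ddddd
ddddd
t=6: dAAAd
dAAdA
AddAd
AAAAA
AAddd
ddddd
ddddd
t=7: AAdAd
ddddA
ddddd
dddAd
dddAd
ddddd
ddAdd
t=8: AAAAA
AdddA
ddddd
ddddd
ddddd
ddddd
dAAdd
t=9: ddddd
ddAdd
ddddd
ddddd
ddddd
ddddd
ddddA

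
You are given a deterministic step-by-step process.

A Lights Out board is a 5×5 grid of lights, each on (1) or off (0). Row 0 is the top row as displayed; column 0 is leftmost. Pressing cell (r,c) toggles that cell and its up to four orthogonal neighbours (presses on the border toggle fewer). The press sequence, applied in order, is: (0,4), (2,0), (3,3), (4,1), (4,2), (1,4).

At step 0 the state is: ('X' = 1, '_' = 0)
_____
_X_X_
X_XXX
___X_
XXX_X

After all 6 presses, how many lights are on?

step 0: _____
_X_X_
X_XXX
___X_
XXX_X
step 1: ___XX
_X_XX
X_XXX
___X_
XXX_X
step 2: ___XX
XX_XX
_XXXX
X__X_
XXX_X
step 3: ___XX
XX_XX
_XX_X
X_X_X
XXXXX
step 4: ___XX
XX_XX
_XX_X
XXX_X
___XX
step 5: ___XX
XX_XX
_XX_X
XX__X
_XX_X
step 6: ___X_
XX___
_XX__
XX__X
_XX_X

11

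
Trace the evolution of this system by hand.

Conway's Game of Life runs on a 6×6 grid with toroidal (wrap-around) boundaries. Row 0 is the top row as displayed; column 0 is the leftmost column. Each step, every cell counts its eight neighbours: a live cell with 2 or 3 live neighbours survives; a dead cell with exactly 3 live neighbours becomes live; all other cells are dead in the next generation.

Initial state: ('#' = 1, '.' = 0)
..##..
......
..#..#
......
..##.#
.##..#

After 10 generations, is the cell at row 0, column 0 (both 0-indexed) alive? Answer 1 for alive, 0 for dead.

step 0: ..##..
......
..#..#
......
..##.#
.##..#
step 1: .###..
..##..
......
..###.
#####.
##....
step 2: #..#..
.#.#..
....#.
....##
#...#.
....##
step 3: #.##.#
..###.
...###
...##.
#..#..
#..##.
step 4: #.....
##....
.....#
..#...
..#...
#.....
step 5: #....#
##...#
##....
......
.#....
.#....
step 6: .....#
......
.#...#
##....
......
.#....
step 7: ......
#.....
.#....
##....
##....
......
step 8: ......
......
.#....
..#...
##....
......
step 9: ......
......
......
#.#...
.#....
......
step 10: ......
......
......
.#....
.#....
......

0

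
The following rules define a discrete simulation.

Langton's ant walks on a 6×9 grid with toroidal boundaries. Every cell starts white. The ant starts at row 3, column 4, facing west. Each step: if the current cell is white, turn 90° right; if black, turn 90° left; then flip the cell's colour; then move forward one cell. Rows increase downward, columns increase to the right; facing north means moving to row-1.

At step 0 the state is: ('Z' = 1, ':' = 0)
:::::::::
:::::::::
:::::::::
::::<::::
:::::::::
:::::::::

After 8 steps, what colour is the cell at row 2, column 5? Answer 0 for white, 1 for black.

1

[0] :::::::::
:::::::::
:::::::::
::::<::::
:::::::::
:::::::::
[1] :::::::::
:::::::::
::::^::::
::::Z::::
:::::::::
:::::::::
[2] :::::::::
:::::::::
::::Z>:::
::::Z::::
:::::::::
:::::::::
[3] :::::::::
:::::::::
::::ZZ:::
::::Zv:::
:::::::::
:::::::::
[4] :::::::::
:::::::::
::::ZZ:::
::::<Z:::
:::::::::
:::::::::
[5] :::::::::
:::::::::
::::ZZ:::
:::::Z:::
::::v::::
:::::::::
[6] :::::::::
:::::::::
::::ZZ:::
:::::Z:::
:::<Z::::
:::::::::
[7] :::::::::
:::::::::
::::ZZ:::
:::^:Z:::
:::ZZ::::
:::::::::
[8] :::::::::
:::::::::
::::ZZ:::
:::Z>Z:::
:::ZZ::::
:::::::::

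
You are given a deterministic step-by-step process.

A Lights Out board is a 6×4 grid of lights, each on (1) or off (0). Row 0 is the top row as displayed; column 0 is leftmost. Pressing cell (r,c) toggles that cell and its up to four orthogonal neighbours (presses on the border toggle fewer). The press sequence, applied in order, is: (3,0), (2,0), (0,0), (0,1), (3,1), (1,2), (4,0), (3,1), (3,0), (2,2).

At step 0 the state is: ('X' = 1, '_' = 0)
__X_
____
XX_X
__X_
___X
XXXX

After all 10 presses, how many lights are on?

9

step 0: __X_
____
XX_X
__X_
___X
XXXX
step 1: __X_
____
_X_X
XXX_
X__X
XXXX
step 2: __X_
X___
X__X
_XX_
X__X
XXXX
step 3: XXX_
____
X__X
_XX_
X__X
XXXX
step 4: ____
_X__
X__X
_XX_
X__X
XXXX
step 5: ____
_X__
XX_X
X___
XX_X
XXXX
step 6: __X_
__XX
XXXX
X___
XX_X
XXXX
step 7: __X_
__XX
XXXX
____
___X
_XXX
step 8: __X_
__XX
X_XX
XXX_
_X_X
_XXX
step 9: __X_
__XX
__XX
__X_
XX_X
_XXX
step 10: __X_
___X
_X__
____
XX_X
_XXX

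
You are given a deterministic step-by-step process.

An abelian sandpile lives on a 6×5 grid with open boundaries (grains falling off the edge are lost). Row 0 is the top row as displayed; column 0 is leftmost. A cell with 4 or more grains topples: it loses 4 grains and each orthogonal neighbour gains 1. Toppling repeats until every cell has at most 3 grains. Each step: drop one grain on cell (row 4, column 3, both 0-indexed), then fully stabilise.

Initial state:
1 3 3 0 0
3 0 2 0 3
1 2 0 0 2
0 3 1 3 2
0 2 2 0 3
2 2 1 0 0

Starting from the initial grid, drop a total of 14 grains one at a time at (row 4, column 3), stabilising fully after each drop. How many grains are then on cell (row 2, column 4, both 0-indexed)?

3

t=0: 1 3 3 0 0
3 0 2 0 3
1 2 0 0 2
0 3 1 3 2
0 2 2 0 3
2 2 1 0 0
t=1: 1 3 3 0 0
3 0 2 0 3
1 2 0 0 2
0 3 1 3 2
0 2 2 1 3
2 2 1 0 0
t=2: 1 3 3 0 0
3 0 2 0 3
1 2 0 0 2
0 3 1 3 2
0 2 2 2 3
2 2 1 0 0
t=3: 1 3 3 0 0
3 0 2 0 3
1 2 0 0 2
0 3 1 3 2
0 2 2 3 3
2 2 1 0 0
t=4: 1 3 3 0 0
3 0 2 0 3
1 2 0 1 3
0 3 2 1 0
0 2 3 2 1
2 2 1 1 1
t=5: 1 3 3 0 0
3 0 2 0 3
1 2 0 1 3
0 3 2 1 0
0 2 3 3 1
2 2 1 1 1
t=6: 1 3 3 0 0
3 0 2 0 3
1 2 0 1 3
0 3 3 2 0
0 3 0 1 2
2 2 2 2 1
t=7: 1 3 3 0 0
3 0 2 0 3
1 2 0 1 3
0 3 3 2 0
0 3 0 2 2
2 2 2 2 1
t=8: 1 3 3 0 0
3 0 2 0 3
1 2 0 1 3
0 3 3 2 0
0 3 0 3 2
2 2 2 2 1
t=9: 1 3 3 0 0
3 0 2 0 3
1 2 0 1 3
0 3 3 3 0
0 3 1 0 3
2 2 2 3 1
t=10: 1 3 3 0 0
3 0 2 0 3
1 2 0 1 3
0 3 3 3 0
0 3 1 1 3
2 2 2 3 1
t=11: 1 3 3 0 0
3 0 2 0 3
1 2 0 1 3
0 3 3 3 0
0 3 1 2 3
2 2 2 3 1
t=12: 1 3 3 0 0
3 0 2 0 3
1 2 0 1 3
0 3 3 3 0
0 3 1 3 3
2 2 2 3 1
t=13: 1 3 3 0 0
3 0 2 0 3
1 3 1 2 3
1 1 2 2 2
1 2 2 0 1
3 0 1 2 3
t=14: 1 3 3 0 0
3 0 2 0 3
1 3 1 2 3
1 1 2 2 2
1 2 2 1 1
3 0 1 2 3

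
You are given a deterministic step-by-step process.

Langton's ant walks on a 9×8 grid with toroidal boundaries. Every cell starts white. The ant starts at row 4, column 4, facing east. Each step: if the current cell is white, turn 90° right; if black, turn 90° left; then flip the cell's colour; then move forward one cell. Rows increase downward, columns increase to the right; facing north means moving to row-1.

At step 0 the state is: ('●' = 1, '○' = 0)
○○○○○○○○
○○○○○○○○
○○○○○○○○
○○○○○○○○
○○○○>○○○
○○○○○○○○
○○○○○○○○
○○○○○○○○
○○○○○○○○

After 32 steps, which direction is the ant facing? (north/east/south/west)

west

[0] ○○○○○○○○
○○○○○○○○
○○○○○○○○
○○○○○○○○
○○○○>○○○
○○○○○○○○
○○○○○○○○
○○○○○○○○
○○○○○○○○
[1] ○○○○○○○○
○○○○○○○○
○○○○○○○○
○○○○○○○○
○○○○●○○○
○○○○v○○○
○○○○○○○○
○○○○○○○○
○○○○○○○○
[2] ○○○○○○○○
○○○○○○○○
○○○○○○○○
○○○○○○○○
○○○○●○○○
○○○<●○○○
○○○○○○○○
○○○○○○○○
○○○○○○○○
[3] ○○○○○○○○
○○○○○○○○
○○○○○○○○
○○○○○○○○
○○○^●○○○
○○○●●○○○
○○○○○○○○
○○○○○○○○
○○○○○○○○
[4] ○○○○○○○○
○○○○○○○○
○○○○○○○○
○○○○○○○○
○○○●>○○○
○○○●●○○○
○○○○○○○○
○○○○○○○○
○○○○○○○○
[5] ○○○○○○○○
○○○○○○○○
○○○○○○○○
○○○○^○○○
○○○●○○○○
○○○●●○○○
○○○○○○○○
○○○○○○○○
○○○○○○○○
[6] ○○○○○○○○
○○○○○○○○
○○○○○○○○
○○○○●>○○
○○○●○○○○
○○○●●○○○
○○○○○○○○
○○○○○○○○
○○○○○○○○
[7] ○○○○○○○○
○○○○○○○○
○○○○○○○○
○○○○●●○○
○○○●○v○○
○○○●●○○○
○○○○○○○○
○○○○○○○○
○○○○○○○○
[8] ○○○○○○○○
○○○○○○○○
○○○○○○○○
○○○○●●○○
○○○●<●○○
○○○●●○○○
○○○○○○○○
○○○○○○○○
○○○○○○○○
[9] ○○○○○○○○
○○○○○○○○
○○○○○○○○
○○○○^●○○
○○○●●●○○
○○○●●○○○
○○○○○○○○
○○○○○○○○
○○○○○○○○
[10] ○○○○○○○○
○○○○○○○○
○○○○○○○○
○○○<○●○○
○○○●●●○○
○○○●●○○○
○○○○○○○○
○○○○○○○○
○○○○○○○○
[11] ○○○○○○○○
○○○○○○○○
○○○^○○○○
○○○●○●○○
○○○●●●○○
○○○●●○○○
○○○○○○○○
○○○○○○○○
○○○○○○○○
[12] ○○○○○○○○
○○○○○○○○
○○○●>○○○
○○○●○●○○
○○○●●●○○
○○○●●○○○
○○○○○○○○
○○○○○○○○
○○○○○○○○
[13] ○○○○○○○○
○○○○○○○○
○○○●●○○○
○○○●v●○○
○○○●●●○○
○○○●●○○○
○○○○○○○○
○○○○○○○○
○○○○○○○○
[14] ○○○○○○○○
○○○○○○○○
○○○●●○○○
○○○<●●○○
○○○●●●○○
○○○●●○○○
○○○○○○○○
○○○○○○○○
○○○○○○○○
[15] ○○○○○○○○
○○○○○○○○
○○○●●○○○
○○○○●●○○
○○○v●●○○
○○○●●○○○
○○○○○○○○
○○○○○○○○
○○○○○○○○
[16] ○○○○○○○○
○○○○○○○○
○○○●●○○○
○○○○●●○○
○○○○>●○○
○○○●●○○○
○○○○○○○○
○○○○○○○○
○○○○○○○○
[17] ○○○○○○○○
○○○○○○○○
○○○●●○○○
○○○○^●○○
○○○○○●○○
○○○●●○○○
○○○○○○○○
○○○○○○○○
○○○○○○○○
[18] ○○○○○○○○
○○○○○○○○
○○○●●○○○
○○○<○●○○
○○○○○●○○
○○○●●○○○
○○○○○○○○
○○○○○○○○
○○○○○○○○
[19] ○○○○○○○○
○○○○○○○○
○○○^●○○○
○○○●○●○○
○○○○○●○○
○○○●●○○○
○○○○○○○○
○○○○○○○○
○○○○○○○○
[20] ○○○○○○○○
○○○○○○○○
○○<○●○○○
○○○●○●○○
○○○○○●○○
○○○●●○○○
○○○○○○○○
○○○○○○○○
○○○○○○○○
[21] ○○○○○○○○
○○^○○○○○
○○●○●○○○
○○○●○●○○
○○○○○●○○
○○○●●○○○
○○○○○○○○
○○○○○○○○
○○○○○○○○
[22] ○○○○○○○○
○○●>○○○○
○○●○●○○○
○○○●○●○○
○○○○○●○○
○○○●●○○○
○○○○○○○○
○○○○○○○○
○○○○○○○○
[23] ○○○○○○○○
○○●●○○○○
○○●v●○○○
○○○●○●○○
○○○○○●○○
○○○●●○○○
○○○○○○○○
○○○○○○○○
○○○○○○○○
[24] ○○○○○○○○
○○●●○○○○
○○<●●○○○
○○○●○●○○
○○○○○●○○
○○○●●○○○
○○○○○○○○
○○○○○○○○
○○○○○○○○
[25] ○○○○○○○○
○○●●○○○○
○○○●●○○○
○○v●○●○○
○○○○○●○○
○○○●●○○○
○○○○○○○○
○○○○○○○○
○○○○○○○○
[26] ○○○○○○○○
○○●●○○○○
○○○●●○○○
○<●●○●○○
○○○○○●○○
○○○●●○○○
○○○○○○○○
○○○○○○○○
○○○○○○○○
[27] ○○○○○○○○
○○●●○○○○
○^○●●○○○
○●●●○●○○
○○○○○●○○
○○○●●○○○
○○○○○○○○
○○○○○○○○
○○○○○○○○
[28] ○○○○○○○○
○○●●○○○○
○●>●●○○○
○●●●○●○○
○○○○○●○○
○○○●●○○○
○○○○○○○○
○○○○○○○○
○○○○○○○○
[29] ○○○○○○○○
○○●●○○○○
○●●●●○○○
○●v●○●○○
○○○○○●○○
○○○●●○○○
○○○○○○○○
○○○○○○○○
○○○○○○○○
[30] ○○○○○○○○
○○●●○○○○
○●●●●○○○
○●○>○●○○
○○○○○●○○
○○○●●○○○
○○○○○○○○
○○○○○○○○
○○○○○○○○
[31] ○○○○○○○○
○○●●○○○○
○●●^●○○○
○●○○○●○○
○○○○○●○○
○○○●●○○○
○○○○○○○○
○○○○○○○○
○○○○○○○○
[32] ○○○○○○○○
○○●●○○○○
○●<○●○○○
○●○○○●○○
○○○○○●○○
○○○●●○○○
○○○○○○○○
○○○○○○○○
○○○○○○○○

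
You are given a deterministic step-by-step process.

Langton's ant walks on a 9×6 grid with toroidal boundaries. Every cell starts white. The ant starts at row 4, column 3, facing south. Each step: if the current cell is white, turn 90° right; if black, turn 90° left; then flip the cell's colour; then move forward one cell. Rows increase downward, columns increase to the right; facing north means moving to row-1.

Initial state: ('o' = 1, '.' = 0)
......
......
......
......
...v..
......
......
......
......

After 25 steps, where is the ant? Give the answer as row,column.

0) ......
......
......
......
...v..
......
......
......
......
1) ......
......
......
......
..<o..
......
......
......
......
2) ......
......
......
..^...
..oo..
......
......
......
......
3) ......
......
......
..o>..
..oo..
......
......
......
......
4) ......
......
......
..oo..
..ov..
......
......
......
......
5) ......
......
......
..oo..
..o.>.
......
......
......
......
6) ......
......
......
..oo..
..o.o.
....v.
......
......
......
7) ......
......
......
..oo..
..o.o.
...<o.
......
......
......
8) ......
......
......
..oo..
..o^o.
...oo.
......
......
......
9) ......
......
......
..oo..
..oo>.
...oo.
......
......
......
10) ......
......
......
..oo^.
..oo..
...oo.
......
......
......
11) ......
......
......
..ooo>
..oo..
...oo.
......
......
......
12) ......
......
......
..oooo
..oo.v
...oo.
......
......
......
13) ......
......
......
..oooo
..oo<o
...oo.
......
......
......
14) ......
......
......
..oo^o
..oooo
...oo.
......
......
......
15) ......
......
......
..o<.o
..oooo
...oo.
......
......
......
16) ......
......
......
..o..o
..ovoo
...oo.
......
......
......
17) ......
......
......
..o..o
..o.>o
...oo.
......
......
......
18) ......
......
......
..o.^o
..o..o
...oo.
......
......
......
19) ......
......
......
..o.o>
..o..o
...oo.
......
......
......
20) ......
......
.....^
..o.o.
..o..o
...oo.
......
......
......
21) ......
......
>....o
..o.o.
..o..o
...oo.
......
......
......
22) ......
......
o....o
v.o.o.
..o..o
...oo.
......
......
......
23) ......
......
o....o
o.o.o<
..o..o
...oo.
......
......
......
24) ......
......
o....^
o.o.oo
..o..o
...oo.
......
......
......
25) ......
......
o...<.
o.o.oo
..o..o
...oo.
......
......
......

2,4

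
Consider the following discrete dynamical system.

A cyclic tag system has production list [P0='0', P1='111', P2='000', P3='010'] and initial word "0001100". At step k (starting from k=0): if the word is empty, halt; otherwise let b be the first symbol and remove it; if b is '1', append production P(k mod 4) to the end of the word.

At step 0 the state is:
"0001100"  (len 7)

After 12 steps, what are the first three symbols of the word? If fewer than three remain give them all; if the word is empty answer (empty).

(empty)

0) "0001100"  (len 7)
1) "001100"  (len 6)
2) "01100"  (len 5)
3) "1100"  (len 4)
4) "100010"  (len 6)
5) "000100"  (len 6)
6) "00100"  (len 5)
7) "0100"  (len 4)
8) "100"  (len 3)
9) "000"  (len 3)
10) "00"  (len 2)
11) "0"  (len 1)
12) (halted — word empty)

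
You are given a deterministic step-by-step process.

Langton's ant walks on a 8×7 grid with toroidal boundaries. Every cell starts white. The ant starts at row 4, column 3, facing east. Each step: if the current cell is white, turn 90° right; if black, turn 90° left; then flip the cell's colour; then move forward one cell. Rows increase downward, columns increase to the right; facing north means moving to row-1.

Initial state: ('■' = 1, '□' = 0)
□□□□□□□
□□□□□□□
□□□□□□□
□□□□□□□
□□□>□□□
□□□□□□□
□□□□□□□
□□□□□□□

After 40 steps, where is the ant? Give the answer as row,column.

4,1

t=0: □□□□□□□
□□□□□□□
□□□□□□□
□□□□□□□
□□□>□□□
□□□□□□□
□□□□□□□
□□□□□□□
t=1: □□□□□□□
□□□□□□□
□□□□□□□
□□□□□□□
□□□■□□□
□□□v□□□
□□□□□□□
□□□□□□□
t=2: □□□□□□□
□□□□□□□
□□□□□□□
□□□□□□□
□□□■□□□
□□<■□□□
□□□□□□□
□□□□□□□
t=3: □□□□□□□
□□□□□□□
□□□□□□□
□□□□□□□
□□^■□□□
□□■■□□□
□□□□□□□
□□□□□□□
t=4: □□□□□□□
□□□□□□□
□□□□□□□
□□□□□□□
□□■>□□□
□□■■□□□
□□□□□□□
□□□□□□□
t=5: □□□□□□□
□□□□□□□
□□□□□□□
□□□^□□□
□□■□□□□
□□■■□□□
□□□□□□□
□□□□□□□
t=6: □□□□□□□
□□□□□□□
□□□□□□□
□□□■>□□
□□■□□□□
□□■■□□□
□□□□□□□
□□□□□□□
t=7: □□□□□□□
□□□□□□□
□□□□□□□
□□□■■□□
□□■□v□□
□□■■□□□
□□□□□□□
□□□□□□□
t=8: □□□□□□□
□□□□□□□
□□□□□□□
□□□■■□□
□□■<■□□
□□■■□□□
□□□□□□□
□□□□□□□
t=9: □□□□□□□
□□□□□□□
□□□□□□□
□□□^■□□
□□■■■□□
□□■■□□□
□□□□□□□
□□□□□□□
t=10: □□□□□□□
□□□□□□□
□□□□□□□
□□<□■□□
□□■■■□□
□□■■□□□
□□□□□□□
□□□□□□□
t=11: □□□□□□□
□□□□□□□
□□^□□□□
□□■□■□□
□□■■■□□
□□■■□□□
□□□□□□□
□□□□□□□
t=12: □□□□□□□
□□□□□□□
□□■>□□□
□□■□■□□
□□■■■□□
□□■■□□□
□□□□□□□
□□□□□□□
t=13: □□□□□□□
□□□□□□□
□□■■□□□
□□■v■□□
□□■■■□□
□□■■□□□
□□□□□□□
□□□□□□□
t=14: □□□□□□□
□□□□□□□
□□■■□□□
□□<■■□□
□□■■■□□
□□■■□□□
□□□□□□□
□□□□□□□
t=15: □□□□□□□
□□□□□□□
□□■■□□□
□□□■■□□
□□v■■□□
□□■■□□□
□□□□□□□
□□□□□□□
t=16: □□□□□□□
□□□□□□□
□□■■□□□
□□□■■□□
□□□>■□□
□□■■□□□
□□□□□□□
□□□□□□□
t=17: □□□□□□□
□□□□□□□
□□■■□□□
□□□^■□□
□□□□■□□
□□■■□□□
□□□□□□□
□□□□□□□
t=18: □□□□□□□
□□□□□□□
□□■■□□□
□□<□■□□
□□□□■□□
□□■■□□□
□□□□□□□
□□□□□□□
t=19: □□□□□□□
□□□□□□□
□□^■□□□
□□■□■□□
□□□□■□□
□□■■□□□
□□□□□□□
□□□□□□□
t=20: □□□□□□□
□□□□□□□
□<□■□□□
□□■□■□□
□□□□■□□
□□■■□□□
□□□□□□□
□□□□□□□
t=21: □□□□□□□
□^□□□□□
□■□■□□□
□□■□■□□
□□□□■□□
□□■■□□□
□□□□□□□
□□□□□□□
t=22: □□□□□□□
□■>□□□□
□■□■□□□
□□■□■□□
□□□□■□□
□□■■□□□
□□□□□□□
□□□□□□□
t=23: □□□□□□□
□■■□□□□
□■v■□□□
□□■□■□□
□□□□■□□
□□■■□□□
□□□□□□□
□□□□□□□
t=24: □□□□□□□
□■■□□□□
□<■■□□□
□□■□■□□
□□□□■□□
□□■■□□□
□□□□□□□
□□□□□□□
t=25: □□□□□□□
□■■□□□□
□□■■□□□
□v■□■□□
□□□□■□□
□□■■□□□
□□□□□□□
□□□□□□□
t=26: □□□□□□□
□■■□□□□
□□■■□□□
<■■□■□□
□□□□■□□
□□■■□□□
□□□□□□□
□□□□□□□
t=27: □□□□□□□
□■■□□□□
^□■■□□□
■■■□■□□
□□□□■□□
□□■■□□□
□□□□□□□
□□□□□□□
t=28: □□□□□□□
□■■□□□□
■>■■□□□
■■■□■□□
□□□□■□□
□□■■□□□
□□□□□□□
□□□□□□□
t=29: □□□□□□□
□■■□□□□
■■■■□□□
■v■□■□□
□□□□■□□
□□■■□□□
□□□□□□□
□□□□□□□
t=30: □□□□□□□
□■■□□□□
■■■■□□□
■□>□■□□
□□□□■□□
□□■■□□□
□□□□□□□
□□□□□□□
t=31: □□□□□□□
□■■□□□□
■■^■□□□
■□□□■□□
□□□□■□□
□□■■□□□
□□□□□□□
□□□□□□□
t=32: □□□□□□□
□■■□□□□
■<□■□□□
■□□□■□□
□□□□■□□
□□■■□□□
□□□□□□□
□□□□□□□
t=33: □□□□□□□
□■■□□□□
■□□■□□□
■v□□■□□
□□□□■□□
□□■■□□□
□□□□□□□
□□□□□□□
t=34: □□□□□□□
□■■□□□□
■□□■□□□
<■□□■□□
□□□□■□□
□□■■□□□
□□□□□□□
□□□□□□□
t=35: □□□□□□□
□■■□□□□
■□□■□□□
□■□□■□□
v□□□■□□
□□■■□□□
□□□□□□□
□□□□□□□
t=36: □□□□□□□
□■■□□□□
■□□■□□□
□■□□■□□
■□□□■□<
□□■■□□□
□□□□□□□
□□□□□□□
t=37: □□□□□□□
□■■□□□□
■□□■□□□
□■□□■□^
■□□□■□■
□□■■□□□
□□□□□□□
□□□□□□□
t=38: □□□□□□□
□■■□□□□
■□□■□□□
>■□□■□■
■□□□■□■
□□■■□□□
□□□□□□□
□□□□□□□
t=39: □□□□□□□
□■■□□□□
■□□■□□□
■■□□■□■
v□□□■□■
□□■■□□□
□□□□□□□
□□□□□□□
t=40: □□□□□□□
□■■□□□□
■□□■□□□
■■□□■□■
□>□□■□■
□□■■□□□
□□□□□□□
□□□□□□□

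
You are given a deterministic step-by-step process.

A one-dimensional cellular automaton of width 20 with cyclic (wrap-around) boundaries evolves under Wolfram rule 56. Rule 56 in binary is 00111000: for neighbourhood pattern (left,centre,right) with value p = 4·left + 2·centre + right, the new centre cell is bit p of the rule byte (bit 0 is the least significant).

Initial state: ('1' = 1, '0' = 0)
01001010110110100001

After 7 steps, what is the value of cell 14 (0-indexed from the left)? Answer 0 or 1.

0

0) 01001010110110100001
1) 10100101101101010000
2) 01010011011010101000
3) 00101010110101010100
4) 00010101101010101010
5) 00001011010101010101
6) 10000110101010101010
7) 01000101010101010101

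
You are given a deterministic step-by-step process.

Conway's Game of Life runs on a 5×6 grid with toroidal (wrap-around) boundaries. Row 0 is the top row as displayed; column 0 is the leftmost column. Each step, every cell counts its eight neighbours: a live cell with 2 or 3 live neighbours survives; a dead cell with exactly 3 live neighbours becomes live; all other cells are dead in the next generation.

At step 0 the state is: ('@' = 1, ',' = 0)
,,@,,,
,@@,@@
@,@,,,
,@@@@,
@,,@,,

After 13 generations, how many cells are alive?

6

t=0: ,,@,,,
,@@,@@
@,@,,,
,@@@@,
@,,@,,
t=1: @,@,@@
@,@,,@
@,,,,,
@,,,@@
,,,,@,
t=2: @,,,@,
,,,@@,
,,,,@,
@,,,@,
,@,,,,
t=3: ,,,@@@
,,,@@,
,,,,@,
,,,,,@
@@,,,,
t=4: @,@@,@
,,,,,,
,,,@@@
@,,,,@
@,,,,,
t=5: @@,,,@
@,@,,,
@,,,@@
@,,,,,
,,,,@,
t=6: @@,,,@
,,,,@,
@,,,,,
@,,,@,
,@,,,,
t=7: @@,,,@
,@,,,,
,,,,,,
@@,,,@
,@,,,,
t=8: ,@@,,,
,@,,,,
,@,,,,
@@,,,,
,,@,,,
t=9: ,@@,,,
@@,,,,
,@@,,,
@@@,,,
@,@,,,
t=10: ,,@,,,
@,,,,,
,,,,,,
@,,@,,
@,,@,,
t=11: ,@,,,,
,,,,,,
,,,,,,
,,,,,,
,@@@,,
t=12: ,@,,,,
,,,,,,
,,,,,,
,,@,,,
,@@,,,
t=13: ,@@,,,
,,,,,,
,,,,,,
,@@,,,
,@@,,,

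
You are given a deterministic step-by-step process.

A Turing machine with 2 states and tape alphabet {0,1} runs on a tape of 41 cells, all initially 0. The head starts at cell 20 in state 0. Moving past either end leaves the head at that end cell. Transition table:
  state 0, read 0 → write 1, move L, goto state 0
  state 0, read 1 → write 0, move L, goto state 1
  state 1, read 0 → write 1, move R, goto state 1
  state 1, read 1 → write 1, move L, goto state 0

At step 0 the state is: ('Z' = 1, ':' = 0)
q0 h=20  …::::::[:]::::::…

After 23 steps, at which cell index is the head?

step 0: q0 h=20  …::::::[:]::::::…
step 1: q0 h=19  …::::::[:]Z:::::…
step 2: q0 h=18  …::::::[:]ZZ::::…
step 3: q0 h=17  …::::::[:]ZZZ:::…
step 4: q0 h=16  …::::::[:]ZZZZ::…
step 5: q0 h=15  …::::::[:]ZZZZZ:…
step 6: q0 h=14  …::::::[:]ZZZZZZ…
step 7: q0 h=13  …::::::[:]ZZZZZZ…
step 8: q0 h=12  …::::::[:]ZZZZZZ…
step 9: q0 h=11  …::::::[:]ZZZZZZ…
step 10: q0 h=10  …::::::[:]ZZZZZZ…
step 11: q0 h= 9  …::::::[:]ZZZZZZ…
step 12: q0 h= 8  …::::::[:]ZZZZZZ…
step 13: q0 h= 7  …::::::[:]ZZZZZZ…
step 14: q0 h= 6  |::::::[:]ZZZZZZ…
step 15: q0 h= 5  |:::::[:]ZZZZZZ…
step 16: q0 h= 4  |::::[:]ZZZZZZ…
step 17: q0 h= 3  |:::[:]ZZZZZZ…
step 18: q0 h= 2  |::[:]ZZZZZZ…
step 19: q0 h= 1  |:[:]ZZZZZZ…
step 20: q0 h= 0  |[:]ZZZZZZ…
step 21: q0 h= 0  |[Z]ZZZZZZ…
step 22: q1 h= 0  |[:]ZZZZZZ…
step 23: q1 h= 1  |Z[Z]ZZZZZZ…

1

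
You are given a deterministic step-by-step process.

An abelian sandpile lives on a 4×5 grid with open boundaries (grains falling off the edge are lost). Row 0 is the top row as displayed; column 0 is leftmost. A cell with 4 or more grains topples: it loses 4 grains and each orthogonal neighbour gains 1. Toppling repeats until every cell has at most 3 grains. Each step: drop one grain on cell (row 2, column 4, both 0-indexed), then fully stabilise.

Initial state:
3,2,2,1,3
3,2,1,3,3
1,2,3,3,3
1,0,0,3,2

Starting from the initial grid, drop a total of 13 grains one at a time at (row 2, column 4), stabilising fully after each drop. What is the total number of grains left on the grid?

40

0) 3,2,2,1,3
3,2,1,3,3
1,2,3,3,3
1,0,0,3,2
1) 3,2,2,3,0
3,2,3,1,2
1,3,0,3,3
1,0,2,1,0
2) 3,2,2,3,0
3,2,3,2,3
1,3,1,0,1
1,0,2,2,1
3) 3,2,2,3,0
3,2,3,2,3
1,3,1,0,2
1,0,2,2,1
4) 3,2,2,3,0
3,2,3,2,3
1,3,1,0,3
1,0,2,2,1
5) 3,2,2,3,1
3,2,3,3,0
1,3,1,1,1
1,0,2,2,2
6) 3,2,2,3,1
3,2,3,3,0
1,3,1,1,2
1,0,2,2,2
7) 3,2,2,3,1
3,2,3,3,0
1,3,1,1,3
1,0,2,2,2
8) 3,2,2,3,1
3,2,3,3,1
1,3,1,2,0
1,0,2,2,3
9) 3,2,2,3,1
3,2,3,3,1
1,3,1,2,1
1,0,2,2,3
10) 3,2,2,3,1
3,2,3,3,1
1,3,1,2,2
1,0,2,2,3
11) 3,2,2,3,1
3,2,3,3,1
1,3,1,2,3
1,0,2,2,3
12) 3,2,2,3,1
3,2,3,3,2
1,3,1,3,1
1,0,2,3,0
13) 3,2,2,3,1
3,2,3,3,2
1,3,1,3,2
1,0,2,3,0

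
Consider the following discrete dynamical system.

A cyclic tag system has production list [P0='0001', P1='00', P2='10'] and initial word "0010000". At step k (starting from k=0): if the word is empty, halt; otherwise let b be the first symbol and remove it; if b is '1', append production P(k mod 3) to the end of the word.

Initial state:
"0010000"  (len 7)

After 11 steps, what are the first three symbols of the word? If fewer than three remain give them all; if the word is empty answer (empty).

step 0: "0010000"  (len 7)
step 1: "010000"  (len 6)
step 2: "10000"  (len 5)
step 3: "000010"  (len 6)
step 4: "00010"  (len 5)
step 5: "0010"  (len 4)
step 6: "010"  (len 3)
step 7: "10"  (len 2)
step 8: "000"  (len 3)
step 9: "00"  (len 2)
step 10: "0"  (len 1)
step 11: (halted — word empty)

(empty)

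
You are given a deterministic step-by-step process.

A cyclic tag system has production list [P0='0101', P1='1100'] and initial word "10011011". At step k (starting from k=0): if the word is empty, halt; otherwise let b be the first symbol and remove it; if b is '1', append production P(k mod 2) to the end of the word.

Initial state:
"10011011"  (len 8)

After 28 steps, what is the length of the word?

40

0) "10011011"  (len 8)
1) "00110110101"  (len 11)
2) "0110110101"  (len 10)
3) "110110101"  (len 9)
4) "101101011100"  (len 12)
5) "011010111000101"  (len 15)
6) "11010111000101"  (len 14)
7) "10101110001010101"  (len 17)
8) "01011100010101011100"  (len 20)
9) "1011100010101011100"  (len 19)
10) "0111000101010111001100"  (len 22)
11) "111000101010111001100"  (len 21)
12) "110001010101110011001100"  (len 24)
13) "100010101011100110011000101"  (len 27)
14) "000101010111001100110001011100"  (len 30)
15) "00101010111001100110001011100"  (len 29)
16) "0101010111001100110001011100"  (len 28)
17) "101010111001100110001011100"  (len 27)
18) "010101110011001100010111001100"  (len 30)
19) "10101110011001100010111001100"  (len 29)
20) "01011100110011000101110011001100"  (len 32)
21) "1011100110011000101110011001100"  (len 31)
22) "0111001100110001011100110011001100"  (len 34)
23) "111001100110001011100110011001100"  (len 33)
24) "110011001100010111001100110011001100"  (len 36)
25) "100110011000101110011001100110011000101"  (len 39)
26) "001100110001011100110011001100110001011100"  (len 42)
27) "01100110001011100110011001100110001011100"  (len 41)
28) "1100110001011100110011001100110001011100"  (len 40)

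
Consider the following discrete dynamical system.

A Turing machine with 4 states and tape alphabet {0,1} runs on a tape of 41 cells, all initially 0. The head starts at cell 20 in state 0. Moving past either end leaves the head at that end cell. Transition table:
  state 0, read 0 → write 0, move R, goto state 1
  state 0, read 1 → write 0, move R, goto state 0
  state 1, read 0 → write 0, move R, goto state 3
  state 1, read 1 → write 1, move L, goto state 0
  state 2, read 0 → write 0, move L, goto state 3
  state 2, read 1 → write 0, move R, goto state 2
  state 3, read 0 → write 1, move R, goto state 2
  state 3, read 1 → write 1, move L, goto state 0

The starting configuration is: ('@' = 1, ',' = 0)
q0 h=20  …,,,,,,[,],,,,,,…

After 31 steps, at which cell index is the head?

t=0: q0 h=20  …,,,,,,[,],,,,,,…
t=1: q1 h=21  …,,,,,,[,],,,,,,…
t=2: q3 h=22  …,,,,,,[,],,,,,,…
t=3: q2 h=23  …,,,,,@[,],,,,,,…
t=4: q3 h=22  …,,,,,,[@],,,,,,…
t=5: q0 h=21  …,,,,,,[,]@,,,,,…
t=6: q1 h=22  …,,,,,,[@],,,,,,…
t=7: q0 h=21  …,,,,,,[,]@,,,,,…
t=8: q1 h=22  …,,,,,,[@],,,,,,…
t=9: q0 h=21  …,,,,,,[,]@,,,,,…
t=10: q1 h=22  …,,,,,,[@],,,,,,…
t=11: q0 h=21  …,,,,,,[,]@,,,,,…
t=12: q1 h=22  …,,,,,,[@],,,,,,…
t=13: q0 h=21  …,,,,,,[,]@,,,,,…
t=14: q1 h=22  …,,,,,,[@],,,,,,…
t=15: q0 h=21  …,,,,,,[,]@,,,,,…
t=16: q1 h=22  …,,,,,,[@],,,,,,…
t=17: q0 h=21  …,,,,,,[,]@,,,,,…
t=18: q1 h=22  …,,,,,,[@],,,,,,…
t=19: q0 h=21  …,,,,,,[,]@,,,,,…
t=20: q1 h=22  …,,,,,,[@],,,,,,…
t=21: q0 h=21  …,,,,,,[,]@,,,,,…
t=22: q1 h=22  …,,,,,,[@],,,,,,…
t=23: q0 h=21  …,,,,,,[,]@,,,,,…
t=24: q1 h=22  …,,,,,,[@],,,,,,…
t=25: q0 h=21  …,,,,,,[,]@,,,,,…
t=26: q1 h=22  …,,,,,,[@],,,,,,…
t=27: q0 h=21  …,,,,,,[,]@,,,,,…
t=28: q1 h=22  …,,,,,,[@],,,,,,…
t=29: q0 h=21  …,,,,,,[,]@,,,,,…
t=30: q1 h=22  …,,,,,,[@],,,,,,…
t=31: q0 h=21  …,,,,,,[,]@,,,,,…

21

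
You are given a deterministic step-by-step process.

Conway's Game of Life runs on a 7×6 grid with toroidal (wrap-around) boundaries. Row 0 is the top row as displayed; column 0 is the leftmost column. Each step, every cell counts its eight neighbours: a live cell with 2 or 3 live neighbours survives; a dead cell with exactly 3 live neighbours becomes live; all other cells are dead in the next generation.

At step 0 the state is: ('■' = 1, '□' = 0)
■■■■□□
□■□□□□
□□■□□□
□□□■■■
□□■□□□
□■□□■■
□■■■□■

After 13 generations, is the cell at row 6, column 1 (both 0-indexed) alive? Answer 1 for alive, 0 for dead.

gen 0: ■■■■□□
□■□□□□
□□■□□□
□□□■■■
□□■□□□
□■□□■■
□■■■□■
gen 1: □□□■■□
■□□■□□
□□■■■□
□□■■■□
■□■□□□
□■□□■■
□□□□□■
gen 2: □□□■■■
□□□□□■
□■□□□■
□□□□■■
■□■□□□
□■□□■■
■□□■□■
gen 3: □□□■□□
□□□□□■
□□□□□■
□■□□■■
■■□■□□
□■■■■□
□□■■□□
gen 4: □□■■■□
□□□□■□
□□□□□■
□■■□■■
□□□□□□
■□□□■□
□■□□□□
gen 5: □□■■■□
□□□□■■
■□□■□■
■□□□■■
■■□■■□
□□□□□□
□■■□■■
gen 6: ■■■□□□
■□■□□□
□□□■□□
□□■□□□
■■□■■□
□□□□□□
□■■□■■
gen 7: □□□□□□
■□■■□□
□■■■□□
□■■□■□
□■■■□□
□□□□□□
□□■■□■
gen 8: □■□□■□
□□□■□□
■□□□■□
■□□□■□
□■□■□□
□■□□■□
□□□□□□
gen 9: □□□□□□
□□□■■■
□□□■■□
■■□■■□
■■■■■■
□□■□□□
□□□□□□
gen 10: □□□□■□
□□□■□■
■□□□□□
□□□□□□
□□□□□□
■□■□■■
□□□□□□
gen 11: □□□□■□
□□□□■■
□□□□□□
□□□□□□
□□□□□■
□□□□□■
□□□■■□
gen 12: □□□□□□
□□□□■■
□□□□□□
□□□□□□
□□□□□□
□□□□□■
□□□■■■
gen 13: □□□■□□
□□□□□□
□□□□□□
□□□□□□
□□□□□□
□□□□□■
□□□□■■

0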